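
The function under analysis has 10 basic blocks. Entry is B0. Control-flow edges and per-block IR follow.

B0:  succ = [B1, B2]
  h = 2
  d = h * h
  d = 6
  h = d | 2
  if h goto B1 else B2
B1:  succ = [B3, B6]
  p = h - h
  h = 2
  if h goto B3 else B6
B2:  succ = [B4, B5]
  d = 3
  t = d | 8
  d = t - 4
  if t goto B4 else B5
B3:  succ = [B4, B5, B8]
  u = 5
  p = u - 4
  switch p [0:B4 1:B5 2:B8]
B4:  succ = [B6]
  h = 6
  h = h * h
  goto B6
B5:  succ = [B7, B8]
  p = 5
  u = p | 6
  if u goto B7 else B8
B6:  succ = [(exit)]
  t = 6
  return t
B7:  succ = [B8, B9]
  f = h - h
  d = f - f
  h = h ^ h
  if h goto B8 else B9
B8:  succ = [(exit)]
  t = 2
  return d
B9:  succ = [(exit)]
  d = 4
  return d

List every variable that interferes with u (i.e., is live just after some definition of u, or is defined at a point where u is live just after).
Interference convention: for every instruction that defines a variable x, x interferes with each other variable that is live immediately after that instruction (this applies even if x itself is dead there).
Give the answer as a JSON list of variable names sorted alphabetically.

def/use:
  B0 def {d,h} use ∅
  B1 def {h,p} use {h}
  B2 def {d,t} use ∅
  B3 def {p,u} use ∅
  B4 def {h} use ∅
  B5 def {p,u} use ∅
  B6 def {t} use ∅
  B7 def {d,f,h} use {h}
  B8 def {t} use {d}
  B9 def {d} use ∅

Backward fixpoint:
  live B0: ∅→{d,h}
  live B1: {d,h}→{d,h}
  live B2: {h}→{d,h}
  live B3: {d,h}→{d,h}
  live B4: ∅→∅
  live B5: {d,h}→{d,h}
  live B6: ∅→∅
  live B7: {h}→{d}
  live B8: {d}→∅
  live B9: ∅→∅

Conflict graph:
  d↔{h,p,t,u}
  f↔{h}
  h↔{d,f,p,t,u}
  p↔{d,h}
  t↔{d,h}
  u↔{d,h}

N(u) = ["d", "h"]

Answer: ["d", "h"]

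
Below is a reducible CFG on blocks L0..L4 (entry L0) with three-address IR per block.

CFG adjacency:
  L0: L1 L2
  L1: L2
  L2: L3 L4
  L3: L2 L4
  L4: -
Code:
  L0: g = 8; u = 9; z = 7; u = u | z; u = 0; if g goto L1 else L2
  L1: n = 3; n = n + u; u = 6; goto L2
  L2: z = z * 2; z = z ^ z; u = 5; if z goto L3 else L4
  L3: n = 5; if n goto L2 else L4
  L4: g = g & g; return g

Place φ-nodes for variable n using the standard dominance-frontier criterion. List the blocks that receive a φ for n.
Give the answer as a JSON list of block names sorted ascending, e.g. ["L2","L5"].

Answer: ["L2", "L4"]

Derivation:
idom tree: L1←L0 L2←L0 L3←L2 L4←L2
Dom at joins:
  L2: preds {L0,L1,L3}: {L0} ∩ {L0,L1} ∩ {L0,L2,L3} = {L0}; idom=L0
  L4: preds {L2,L3}: {L0,L2} ∩ {L0,L2,L3} = {L0,L2}; idom=L2

DF derivation:
  L2←L0: walk · to L0
  L2←L1: walk L1 to L0
  L2←L3: walk L3→L2 to L0
  L4←L2: walk · to L2
  L4←L3: walk L3 to L2
  L0: DF=∅
  L1: DF={L2}
  L2: DF={L2}
  L3: DF={L2,L4}
  L4: DF=∅

φ for n: defs {L1,L3}
  DF⁺ = {L2,L4}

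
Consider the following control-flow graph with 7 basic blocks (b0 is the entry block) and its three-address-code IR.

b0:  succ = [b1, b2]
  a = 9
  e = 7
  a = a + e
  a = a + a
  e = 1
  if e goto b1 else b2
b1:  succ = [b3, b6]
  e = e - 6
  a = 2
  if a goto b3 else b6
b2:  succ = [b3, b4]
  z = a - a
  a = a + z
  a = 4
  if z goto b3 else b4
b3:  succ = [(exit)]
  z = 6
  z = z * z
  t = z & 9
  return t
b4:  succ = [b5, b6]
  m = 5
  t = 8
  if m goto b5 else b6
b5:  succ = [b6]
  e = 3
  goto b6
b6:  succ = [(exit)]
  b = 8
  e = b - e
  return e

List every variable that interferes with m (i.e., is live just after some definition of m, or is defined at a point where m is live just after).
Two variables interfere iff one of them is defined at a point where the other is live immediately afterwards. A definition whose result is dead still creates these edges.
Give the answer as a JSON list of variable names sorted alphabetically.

Answer: ["e", "t"]

Analysis:
Per-block:
  b0: def={a,e} ue=∅
  b1: def={a,e} ue={e}
  b2: def={a,z} ue={a}
  b3: def={t,z} ue=∅
  b4: def={m,t} ue=∅
  b5: def={e} ue=∅
  b6: def={b,e} ue={e}

Backward fixpoint:
  b0 li=∅ lo={a,e}
  b1 li={e} lo={e}
  b2 li={a,e} lo={e}
  b3 li=∅ lo=∅
  b4 li={e} lo={e}
  b5 li=∅ lo={e}
  b6 li={e} lo=∅

Interference:
  a↔{e,z}
  b↔{e}
  e↔{a,b,m,t,z}
  m↔{e,t}
  t↔{e,m}
  z↔{a,e}

N(m) = ["e", "t"]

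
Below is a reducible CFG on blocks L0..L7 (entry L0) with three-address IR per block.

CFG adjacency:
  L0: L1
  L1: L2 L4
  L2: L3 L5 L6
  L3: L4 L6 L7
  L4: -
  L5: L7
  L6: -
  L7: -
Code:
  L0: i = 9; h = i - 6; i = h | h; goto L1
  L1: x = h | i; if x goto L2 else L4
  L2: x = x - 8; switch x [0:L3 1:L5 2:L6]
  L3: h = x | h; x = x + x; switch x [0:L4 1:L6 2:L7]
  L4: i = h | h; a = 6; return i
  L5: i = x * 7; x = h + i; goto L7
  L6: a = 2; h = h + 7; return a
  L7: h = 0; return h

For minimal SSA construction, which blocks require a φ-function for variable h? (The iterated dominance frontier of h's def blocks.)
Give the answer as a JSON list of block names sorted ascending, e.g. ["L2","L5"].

idom tree: L1←L0 L2←L1 L3←L2 L4←L1 L5←L2 L6←L2 L7←L2
Dom∩ at merges:
  L4: preds {L1,L3}: {L0,L1} ∩ {L0,L1,L2,L3} = {L0,L1}; idom=L1
  L6: preds {L2,L3}: {L0,L1,L2} ∩ {L0,L1,L2,L3} = {L0,L1,L2}; idom=L2
  L7: preds {L3,L5}: {L0,L1,L2,L3} ∩ {L0,L1,L2,L5} = {L0,L1,L2}; idom=L2

DF derivation:
  L4←L1: walk · to L1
  L4←L3: walk L3→L2 to L1
  L6←L2: walk · to L2
  L6←L3: walk L3 to L2
  L7←L3: walk L3 to L2
  L7←L5: walk L5 to L2
  L0 → ∅
  L1 → ∅
  L2 → {L4}
  L3 → {L4,L6,L7}
  L4 → ∅
  L5 → {L7}
  L6 → ∅
  L7 → ∅

φ for h: defs {L0,L3,L6,L7}
  DF⁺ = {L4,L6,L7}

Answer: ["L4", "L6", "L7"]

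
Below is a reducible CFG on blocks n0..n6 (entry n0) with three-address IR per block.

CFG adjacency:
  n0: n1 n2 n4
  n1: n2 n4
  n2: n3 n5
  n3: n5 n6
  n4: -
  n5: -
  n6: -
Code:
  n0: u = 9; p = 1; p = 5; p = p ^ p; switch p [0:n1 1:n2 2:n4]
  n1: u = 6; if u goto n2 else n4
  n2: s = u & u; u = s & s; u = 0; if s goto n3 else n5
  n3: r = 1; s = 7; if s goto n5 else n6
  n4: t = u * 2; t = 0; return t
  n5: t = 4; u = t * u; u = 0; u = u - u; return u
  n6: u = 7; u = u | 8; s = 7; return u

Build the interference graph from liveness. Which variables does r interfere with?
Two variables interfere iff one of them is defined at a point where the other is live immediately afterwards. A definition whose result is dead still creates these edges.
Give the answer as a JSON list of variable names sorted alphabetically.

def/use:
  n0: {p,u} / ∅
  n1: {u} / ∅
  n2: {s,u} / {u}
  n3: {r,s} / ∅
  n4: {t} / {u}
  n5: {t,u} / {u}
  n6: {s,u} / ∅

Live sets:
  live n0: ∅→{u}
  live n1: ∅→{u}
  live n2: {u}→{u}
  live n3: {u}→{u}
  live n4: {u}→∅
  live n5: {u}→∅
  live n6: ∅→∅

Interfere edges:
  p↔{u}
  r↔{u}
  s↔{u}
  t↔{u}
  u↔{p,r,s,t}

N(r) = ["u"]

Answer: ["u"]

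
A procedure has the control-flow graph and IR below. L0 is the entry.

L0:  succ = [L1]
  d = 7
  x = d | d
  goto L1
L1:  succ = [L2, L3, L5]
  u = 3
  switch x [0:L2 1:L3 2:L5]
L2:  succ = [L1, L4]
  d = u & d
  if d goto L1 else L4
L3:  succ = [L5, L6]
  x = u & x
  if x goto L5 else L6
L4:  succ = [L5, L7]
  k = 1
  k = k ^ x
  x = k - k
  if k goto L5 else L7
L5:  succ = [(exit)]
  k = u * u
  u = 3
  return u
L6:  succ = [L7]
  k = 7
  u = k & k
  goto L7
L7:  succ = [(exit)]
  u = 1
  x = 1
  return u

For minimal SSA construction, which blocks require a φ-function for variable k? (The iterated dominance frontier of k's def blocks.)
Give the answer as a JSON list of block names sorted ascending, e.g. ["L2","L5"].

idom tree: L1←L0 L2←L1 L3←L1 L4←L2 L5←L1 L6←L3 L7←L1
Dom at joins:
  L1: preds {L0,L2}: {L0} ∩ {L0,L1,L2} = {L0}; idom=L0
  L5: preds {L1,L3,L4}: {L0,L1} ∩ {L0,L1,L3} ∩ {L0,L1,L2,L4} = {L0,L1}; idom=L1
  L7: preds {L4,L6}: {L0,L1,L2,L4} ∩ {L0,L1,L3,L6} = {L0,L1}; idom=L1

Frontier:
  L1←L0: walk · to L0
  L1←L2: walk L2→L1 to L0
  L5←L1: walk · to L1
  L5←L3: walk L3 to L1
  L5←L4: walk L4→L2 to L1
  L7←L4: walk L4→L2 to L1
  L7←L6: walk L6→L3 to L1
  L0 → ∅
  L1 → {L1}
  L2 → {L1,L5,L7}
  L3 → {L5,L7}
  L4 → {L5,L7}
  L5 → ∅
  L6 → {L7}
  L7 → ∅

φ for k: defs {L4,L5,L6}
  DF⁺ = {L5,L7}

Answer: ["L5", "L7"]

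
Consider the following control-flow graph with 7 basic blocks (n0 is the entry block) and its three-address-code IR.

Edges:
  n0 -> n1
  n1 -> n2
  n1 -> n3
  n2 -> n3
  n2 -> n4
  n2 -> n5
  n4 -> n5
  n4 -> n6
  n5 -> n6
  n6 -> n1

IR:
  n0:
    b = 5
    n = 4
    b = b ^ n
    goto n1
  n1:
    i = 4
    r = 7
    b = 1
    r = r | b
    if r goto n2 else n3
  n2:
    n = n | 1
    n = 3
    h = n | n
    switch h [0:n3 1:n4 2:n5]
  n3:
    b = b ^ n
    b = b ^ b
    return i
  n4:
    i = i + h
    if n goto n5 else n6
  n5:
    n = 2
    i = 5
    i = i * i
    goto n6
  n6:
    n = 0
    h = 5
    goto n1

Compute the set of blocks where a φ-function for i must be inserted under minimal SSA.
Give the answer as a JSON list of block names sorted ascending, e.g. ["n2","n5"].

Answer: ["n1", "n5", "n6"]

Working:
idom tree: n1←n0 n2←n1 n3←n1 n4←n2 n5←n2 n6←n2
Dom at joins:
  n1: preds {n0,n6}: {n0} ∩ {n0,n1,n2,n6} = {n0}; idom=n0
  n3: preds {n1,n2}: {n0,n1} ∩ {n0,n1,n2} = {n0,n1}; idom=n1
  n5: preds {n2,n4}: {n0,n1,n2} ∩ {n0,n1,n2,n4} = {n0,n1,n2}; idom=n2
  n6: preds {n4,n5}: {n0,n1,n2,n4} ∩ {n0,n1,n2,n5} = {n0,n1,n2}; idom=n2

Frontier:
  join n1 pred n0: · stop@n0
  join n1 pred n6: n6→n2→n1 stop@n0
  join n3 pred n1: · stop@n1
  join n3 pred n2: n2 stop@n1
  join n5 pred n2: · stop@n2
  join n5 pred n4: n4 stop@n2
  join n6 pred n4: n4 stop@n2
  join n6 pred n5: n5 stop@n2
  n0: DF=∅
  n1: DF={n1}
  n2: DF={n1,n3}
  n3: DF=∅
  n4: DF={n5,n6}
  n5: DF={n6}
  n6: DF={n1}

φ for i: defs {n1,n4,n5}
  DF⁺ = {n1,n5,n6}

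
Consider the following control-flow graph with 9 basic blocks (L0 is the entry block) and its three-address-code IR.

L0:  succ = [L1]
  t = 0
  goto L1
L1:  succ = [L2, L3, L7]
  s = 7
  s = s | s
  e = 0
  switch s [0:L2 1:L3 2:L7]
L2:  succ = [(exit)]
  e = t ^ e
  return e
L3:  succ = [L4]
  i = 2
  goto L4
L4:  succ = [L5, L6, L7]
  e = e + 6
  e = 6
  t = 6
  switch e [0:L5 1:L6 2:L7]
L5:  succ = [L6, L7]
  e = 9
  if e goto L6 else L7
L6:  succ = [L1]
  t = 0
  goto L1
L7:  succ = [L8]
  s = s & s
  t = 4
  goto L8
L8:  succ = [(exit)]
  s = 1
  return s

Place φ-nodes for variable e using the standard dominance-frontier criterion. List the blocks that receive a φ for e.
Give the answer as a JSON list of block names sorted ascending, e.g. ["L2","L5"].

Answer: ["L1", "L6", "L7"]

Derivation:
idom tree: L1←L0 L2←L1 L3←L1 L4←L3 L5←L4 L6←L4 L7←L1 L8←L7
Dom at joins:
  L1: preds {L0,L6}: {L0} ∩ {L0,L1,L3,L4,L6} = {L0}; idom=L0
  L6: preds {L4,L5}: {L0,L1,L3,L4} ∩ {L0,L1,L3,L4,L5} = {L0,L1,L3,L4}; idom=L4
  L7: preds {L1,L4,L5}: {L0,L1} ∩ {L0,L1,L3,L4} ∩ {L0,L1,L3,L4,L5} = {L0,L1}; idom=L1

DF walk-up:
  join L1 pred L0: · stop@L0
  join L1 pred L6: L6→L4→L3→L1 stop@L0
  join L6 pred L4: · stop@L4
  join L6 pred L5: L5 stop@L4
  join L7 pred L1: · stop@L1
  join L7 pred L4: L4→L3 stop@L1
  join L7 pred L5: L5→L4→L3 stop@L1
  L0 → ∅
  L1 → {L1}
  L2 → ∅
  L3 → {L1,L7}
  L4 → {L1,L7}
  L5 → {L6,L7}
  L6 → {L1}
  L7 → ∅
  L8 → ∅

φ for e: defs {L1,L2,L4,L5}
  DF⁺ = {L1,L6,L7}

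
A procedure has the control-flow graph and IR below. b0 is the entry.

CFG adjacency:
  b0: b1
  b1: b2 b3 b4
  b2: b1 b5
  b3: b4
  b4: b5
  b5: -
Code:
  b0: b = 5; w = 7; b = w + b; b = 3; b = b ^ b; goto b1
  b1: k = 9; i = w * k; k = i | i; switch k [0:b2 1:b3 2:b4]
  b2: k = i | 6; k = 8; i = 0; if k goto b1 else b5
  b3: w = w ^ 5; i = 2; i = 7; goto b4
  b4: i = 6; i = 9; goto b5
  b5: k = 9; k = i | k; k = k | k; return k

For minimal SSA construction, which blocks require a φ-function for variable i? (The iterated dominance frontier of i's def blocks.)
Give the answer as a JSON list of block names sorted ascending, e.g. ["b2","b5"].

idom tree: b1←b0 b2←b1 b3←b1 b4←b1 b5←b1
Dom∩ at merges:
  b1: preds {b0,b2}: {b0} ∩ {b0,b1,b2} = {b0}; idom=b0
  b4: preds {b1,b3}: {b0,b1} ∩ {b0,b1,b3} = {b0,b1}; idom=b1
  b5: preds {b2,b4}: {b0,b1,b2} ∩ {b0,b1,b4} = {b0,b1}; idom=b1

DF derivation:
  b1←b0: walk · to b0
  b1←b2: walk b2→b1 to b0
  b4←b1: walk · to b1
  b4←b3: walk b3 to b1
  b5←b2: walk b2 to b1
  b5←b4: walk b4 to b1
  DF(b0)=∅
  DF(b1)={b1}
  DF(b2)={b1,b5}
  DF(b3)={b4}
  DF(b4)={b5}
  DF(b5)=∅

φ for i: defs {b1,b2,b3,b4}
  DF⁺ = {b1,b4,b5}

Answer: ["b1", "b4", "b5"]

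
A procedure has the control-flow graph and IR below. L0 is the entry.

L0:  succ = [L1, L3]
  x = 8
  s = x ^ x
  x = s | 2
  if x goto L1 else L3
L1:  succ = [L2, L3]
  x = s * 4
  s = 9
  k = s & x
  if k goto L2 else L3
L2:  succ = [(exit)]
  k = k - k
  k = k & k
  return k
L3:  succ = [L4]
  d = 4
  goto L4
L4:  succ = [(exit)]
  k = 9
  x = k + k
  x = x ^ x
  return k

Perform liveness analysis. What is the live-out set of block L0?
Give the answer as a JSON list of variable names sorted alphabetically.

def/use:
  L0 def {s,x} use ∅
  L1 def {k,s,x} use {s}
  L2 def {k} use {k}
  L3 def {d} use ∅
  L4 def {k,x} use ∅

Backward fixpoint:
  live L0: ∅→{s}
  live L1: {s}→{k}
  live L2: {k}→∅
  live L3: ∅→∅
  live L4: ∅→∅

live-out(L0) = ["s"]

Answer: ["s"]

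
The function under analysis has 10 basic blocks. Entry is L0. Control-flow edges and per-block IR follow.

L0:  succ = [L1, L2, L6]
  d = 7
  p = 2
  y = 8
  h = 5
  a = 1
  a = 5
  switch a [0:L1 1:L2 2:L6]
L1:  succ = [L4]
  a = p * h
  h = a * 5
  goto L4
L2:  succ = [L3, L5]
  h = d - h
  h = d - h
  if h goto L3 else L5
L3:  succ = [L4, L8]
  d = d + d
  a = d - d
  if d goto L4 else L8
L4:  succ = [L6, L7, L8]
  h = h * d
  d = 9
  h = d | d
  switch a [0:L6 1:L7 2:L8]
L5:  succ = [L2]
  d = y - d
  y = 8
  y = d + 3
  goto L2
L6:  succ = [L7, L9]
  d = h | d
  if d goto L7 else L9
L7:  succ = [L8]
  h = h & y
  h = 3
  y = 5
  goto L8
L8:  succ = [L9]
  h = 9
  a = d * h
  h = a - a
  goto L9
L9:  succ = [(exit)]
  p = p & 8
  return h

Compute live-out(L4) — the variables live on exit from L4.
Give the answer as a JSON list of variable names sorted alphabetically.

Answer: ["d", "h", "p", "y"]

Derivation:
def/use:
  L0: def={a,d,h,p,y} ue=∅
  L1: def={a,h} ue={h,p}
  L2: def={h} ue={d,h}
  L3: def={a,d} ue={d}
  L4: def={d,h} ue={a,d,h}
  L5: def={d,y} ue={d,y}
  L6: def={d} ue={d,h}
  L7: def={h,y} ue={h,y}
  L8: def={a,h} ue={d}
  L9: def={p} ue={h,p}

Liveness:
  L0 li=∅ lo={d,h,p,y}
  L1 li={d,h,p,y} lo={a,d,h,p,y}
  L2 li={d,h,p,y} lo={d,h,p,y}
  L3 li={d,h,p,y} lo={a,d,h,p,y}
  L4 li={a,d,h,p,y} lo={d,h,p,y}
  L5 li={d,h,p,y} lo={d,h,p,y}
  L6 li={d,h,p,y} lo={d,h,p,y}
  L7 li={d,h,p,y} lo={d,p}
  L8 li={d,p} lo={h,p}
  L9 li={h,p} lo=∅

live-out(L4) = ["d", "h", "p", "y"]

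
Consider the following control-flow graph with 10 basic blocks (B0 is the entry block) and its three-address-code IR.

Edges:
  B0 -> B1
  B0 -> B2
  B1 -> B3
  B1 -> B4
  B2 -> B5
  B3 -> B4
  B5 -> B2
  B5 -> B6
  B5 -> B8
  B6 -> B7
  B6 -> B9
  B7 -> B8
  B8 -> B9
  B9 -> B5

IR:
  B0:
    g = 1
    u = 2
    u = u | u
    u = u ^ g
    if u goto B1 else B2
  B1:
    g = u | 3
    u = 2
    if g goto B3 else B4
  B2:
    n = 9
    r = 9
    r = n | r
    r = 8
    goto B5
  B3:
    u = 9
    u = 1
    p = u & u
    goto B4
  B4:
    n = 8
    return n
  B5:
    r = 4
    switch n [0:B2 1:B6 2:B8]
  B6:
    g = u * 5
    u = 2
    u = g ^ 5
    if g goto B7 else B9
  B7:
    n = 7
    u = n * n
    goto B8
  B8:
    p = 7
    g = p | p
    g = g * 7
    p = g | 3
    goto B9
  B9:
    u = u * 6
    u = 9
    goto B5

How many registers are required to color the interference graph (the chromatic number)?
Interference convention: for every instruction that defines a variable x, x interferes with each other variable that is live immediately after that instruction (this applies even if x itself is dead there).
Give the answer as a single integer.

Answer: 3

Analysis:
def/use:
  B0: def={g,u} ue=∅
  B1: def={g,u} ue={u}
  B2: def={n,r} ue=∅
  B3: def={p,u} ue=∅
  B4: def={n} ue=∅
  B5: def={r} ue={n}
  B6: def={g,u} ue={u}
  B7: def={n,u} ue=∅
  B8: def={g,p} ue=∅
  B9: def={u} ue={u}

Liveness:
  live B0: ∅→{u}
  live B1: {u}→∅
  live B2: {u}→{n,u}
  live B3: ∅→∅
  live B4: ∅→∅
  live B5: {n,u}→{n,u}
  live B6: {n,u}→{n,u}
  live B7: ∅→{n,u}
  live B8: {n,u}→{n,u}
  live B9: {n,u}→{n,u}

Interfere edges:
  g: {n,u}
  n: {g,p,r,u}
  p: {n,u}
  r: {n,u}
  u: {g,n,p,r}

Colouring:
  clique {g,n,u} ⇒ need ≥ 3
  3-colouring: R0={n}  R1={u}  R2={g,p,r}
  χ = 3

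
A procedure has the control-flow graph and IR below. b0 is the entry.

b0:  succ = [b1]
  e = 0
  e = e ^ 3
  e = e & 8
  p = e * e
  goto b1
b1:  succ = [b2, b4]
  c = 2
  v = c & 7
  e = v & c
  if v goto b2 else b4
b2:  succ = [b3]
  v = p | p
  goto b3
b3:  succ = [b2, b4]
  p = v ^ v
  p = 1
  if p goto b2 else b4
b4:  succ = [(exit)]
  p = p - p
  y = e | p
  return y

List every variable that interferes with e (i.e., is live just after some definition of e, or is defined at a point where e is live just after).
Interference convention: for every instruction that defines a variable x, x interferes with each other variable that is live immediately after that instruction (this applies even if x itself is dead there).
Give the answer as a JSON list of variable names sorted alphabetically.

Answer: ["p", "v"]

Analysis:
Block summaries:
  b0: def={e,p} ue=∅
  b1: def={c,e,v} ue=∅
  b2: def={v} ue={p}
  b3: def={p} ue={v}
  b4: def={p,y} ue={e,p}

Backward fixpoint:
  b0: in=∅ out={p}
  b1: in={p} out={e,p}
  b2: in={e,p} out={e,v}
  b3: in={e,v} out={e,p}
  b4: in={e,p} out=∅

Interference:
  c: {p,v}
  e: {p,v}
  p: {c,e,v}
  v: {c,e,p}
  y: ∅

N(e) = ["p", "v"]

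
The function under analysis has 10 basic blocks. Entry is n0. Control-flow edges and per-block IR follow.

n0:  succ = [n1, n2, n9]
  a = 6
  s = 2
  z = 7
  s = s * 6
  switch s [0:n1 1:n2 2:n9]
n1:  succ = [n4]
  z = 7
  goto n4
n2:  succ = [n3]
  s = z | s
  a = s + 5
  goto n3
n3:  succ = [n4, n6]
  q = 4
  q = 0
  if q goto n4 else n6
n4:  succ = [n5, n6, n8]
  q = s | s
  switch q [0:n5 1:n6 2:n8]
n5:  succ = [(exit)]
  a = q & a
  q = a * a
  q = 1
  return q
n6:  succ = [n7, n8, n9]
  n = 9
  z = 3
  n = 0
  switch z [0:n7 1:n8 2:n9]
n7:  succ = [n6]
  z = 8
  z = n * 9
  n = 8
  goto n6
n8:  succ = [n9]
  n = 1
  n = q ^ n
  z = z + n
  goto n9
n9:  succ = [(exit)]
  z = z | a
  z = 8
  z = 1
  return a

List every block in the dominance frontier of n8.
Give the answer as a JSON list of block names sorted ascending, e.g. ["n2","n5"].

Answer: ["n9"]

Working:
idom tree: n1←n0 n2←n0 n3←n2 n4←n0 n5←n4 n6←n0 n7←n6 n8←n0 n9←n0
Dom∩ at merges:
  n4: preds {n1,n3}: {n0,n1} ∩ {n0,n2,n3} = {n0}; idom=n0
  n6: preds {n3,n4,n7}: {n0,n2,n3} ∩ {n0,n4} ∩ {n0,n6,n7} = {n0}; idom=n0
  n8: preds {n4,n6}: {n0,n4} ∩ {n0,n6} = {n0}; idom=n0
  n9: preds {n0,n6,n8}: {n0} ∩ {n0,n6} ∩ {n0,n8} = {n0}; idom=n0

DF derivation:
  n4←n1: walk n1 to n0
  n4←n3: walk n3→n2 to n0
  n6←n3: walk n3→n2 to n0
  n6←n4: walk n4 to n0
  n6←n7: walk n7→n6 to n0
  n8←n4: walk n4 to n0
  n8←n6: walk n6 to n0
  n9←n0: walk · to n0
  n9←n6: walk n6 to n0
  n9←n8: walk n8 to n0
  n0: DF=∅
  n1: DF={n4}
  n2: DF={n4,n6}
  n3: DF={n4,n6}
  n4: DF={n6,n8}
  n5: DF=∅
  n6: DF={n6,n8,n9}
  n7: DF={n6}
  n8: DF={n9}
  n9: DF=∅

DF(n8) = ["n9"]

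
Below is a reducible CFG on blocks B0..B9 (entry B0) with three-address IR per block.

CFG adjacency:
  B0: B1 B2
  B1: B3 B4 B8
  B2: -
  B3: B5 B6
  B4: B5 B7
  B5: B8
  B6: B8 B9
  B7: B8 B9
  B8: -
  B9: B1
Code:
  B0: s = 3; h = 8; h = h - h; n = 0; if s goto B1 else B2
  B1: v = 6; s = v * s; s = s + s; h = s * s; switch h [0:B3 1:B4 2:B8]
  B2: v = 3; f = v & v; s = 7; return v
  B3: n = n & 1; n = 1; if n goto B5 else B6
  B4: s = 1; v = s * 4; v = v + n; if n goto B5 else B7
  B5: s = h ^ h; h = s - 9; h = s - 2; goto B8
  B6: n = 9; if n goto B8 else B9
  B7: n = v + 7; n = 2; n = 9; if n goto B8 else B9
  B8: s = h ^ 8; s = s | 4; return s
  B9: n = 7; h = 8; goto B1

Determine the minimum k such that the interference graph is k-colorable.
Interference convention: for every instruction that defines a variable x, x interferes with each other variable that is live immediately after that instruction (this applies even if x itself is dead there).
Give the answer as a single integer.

Answer: 4

Derivation:
Block summaries:
  B0: {h,n,s} / ∅
  B1: {h,s,v} / {s}
  B2: {f,s,v} / ∅
  B3: {n} / {n}
  B4: {s,v} / {n}
  B5: {h,s} / {h}
  B6: {n} / ∅
  B7: {n} / {v}
  B8: {s} / {h}
  B9: {h,n} / ∅

Backward fixpoint:
  live B0: ∅→{n,s}
  live B1: {n,s}→{h,n,s}
  live B2: ∅→∅
  live B3: {h,n,s}→{h,s}
  live B4: {h,n}→{h,s,v}
  live B5: {h}→{h}
  live B6: {h,s}→{h,s}
  live B7: {h,s,v}→{h,s}
  live B8: {h}→∅
  live B9: {s}→{n,s}

Interfere edges:
  f — {v}
  h — {n,s,v}
  n — {h,s,v}
  s — {h,n,v}
  v — {f,h,n,s}

Colouring:
  {h,n,s,v} pairwise interfere (4-clique) ⇒ χ ≥ 4
  assign f→r1 h→r1 n→r2 s→r3 v→r0 — no edge inside a register ⇒ χ ≤ 4
  χ = 4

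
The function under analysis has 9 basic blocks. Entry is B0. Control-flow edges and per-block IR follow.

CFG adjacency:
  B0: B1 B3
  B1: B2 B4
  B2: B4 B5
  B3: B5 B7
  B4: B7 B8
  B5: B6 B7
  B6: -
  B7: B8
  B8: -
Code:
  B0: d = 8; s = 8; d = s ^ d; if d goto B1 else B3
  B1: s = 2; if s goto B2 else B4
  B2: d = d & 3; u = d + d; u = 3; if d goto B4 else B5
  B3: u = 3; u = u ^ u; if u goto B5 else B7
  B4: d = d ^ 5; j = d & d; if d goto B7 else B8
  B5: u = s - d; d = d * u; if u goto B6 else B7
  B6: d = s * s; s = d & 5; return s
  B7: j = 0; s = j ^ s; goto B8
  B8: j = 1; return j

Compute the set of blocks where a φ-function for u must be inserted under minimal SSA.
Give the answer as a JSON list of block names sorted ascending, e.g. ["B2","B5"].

idom tree: B1←B0 B2←B1 B3←B0 B4←B1 B5←B0 B6←B5 B7←B0 B8←B0
Dom at joins:
  B4: preds {B1,B2}: {B0,B1} ∩ {B0,B1,B2} = {B0,B1}; idom=B1
  B5: preds {B2,B3}: {B0,B1,B2} ∩ {B0,B3} = {B0}; idom=B0
  B7: preds {B3,B4,B5}: {B0,B3} ∩ {B0,B1,B4} ∩ {B0,B5} = {B0}; idom=B0
  B8: preds {B4,B7}: {B0,B1,B4} ∩ {B0,B7} = {B0}; idom=B0

DF derivation:
  B4←B1: walk · to B1
  B4←B2: walk B2 to B1
  B5←B2: walk B2→B1 to B0
  B5←B3: walk B3 to B0
  B7←B3: walk B3 to B0
  B7←B4: walk B4→B1 to B0
  B7←B5: walk B5 to B0
  B8←B4: walk B4→B1 to B0
  B8←B7: walk B7 to B0
  DF(B0)=∅
  DF(B1)={B5,B7,B8}
  DF(B2)={B4,B5}
  DF(B3)={B5,B7}
  DF(B4)={B7,B8}
  DF(B5)={B7}
  DF(B6)=∅
  DF(B7)={B8}
  DF(B8)=∅

φ for u: defs {B2,B3,B5}
  DF⁺ = {B4,B5,B7,B8}

Answer: ["B4", "B5", "B7", "B8"]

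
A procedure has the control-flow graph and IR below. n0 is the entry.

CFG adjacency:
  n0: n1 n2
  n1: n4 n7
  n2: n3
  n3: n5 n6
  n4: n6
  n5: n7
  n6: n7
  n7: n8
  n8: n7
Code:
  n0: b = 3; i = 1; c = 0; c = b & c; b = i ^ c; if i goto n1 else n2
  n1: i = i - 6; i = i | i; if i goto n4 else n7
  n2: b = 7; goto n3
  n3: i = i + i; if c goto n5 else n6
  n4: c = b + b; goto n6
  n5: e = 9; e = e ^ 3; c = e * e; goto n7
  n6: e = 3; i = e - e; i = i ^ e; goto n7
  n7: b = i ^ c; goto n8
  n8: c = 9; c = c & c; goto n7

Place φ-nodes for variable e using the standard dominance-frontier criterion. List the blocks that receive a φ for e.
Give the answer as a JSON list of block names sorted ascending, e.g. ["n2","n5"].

idom tree: n1←n0 n2←n0 n3←n2 n4←n1 n5←n3 n6←n0 n7←n0 n8←n7
Dom at joins:
  n6: preds {n3,n4}: {n0,n2,n3} ∩ {n0,n1,n4} = {n0}; idom=n0
  n7: preds {n1,n5,n6,n8}: {n0,n1} ∩ {n0,n2,n3,n5} ∩ {n0,n6} ∩ {n0,n7,n8} = {n0}; idom=n0

Frontier:
  join n6 pred n3: n3→n2 stop@n0
  join n6 pred n4: n4→n1 stop@n0
  join n7 pred n1: n1 stop@n0
  join n7 pred n5: n5→n3→n2 stop@n0
  join n7 pred n6: n6 stop@n0
  join n7 pred n8: n8→n7 stop@n0
  n0 → ∅
  n1 → {n6,n7}
  n2 → {n6,n7}
  n3 → {n6,n7}
  n4 → {n6}
  n5 → {n7}
  n6 → {n7}
  n7 → {n7}
  n8 → {n7}

φ for e: defs {n5,n6}
  DF⁺ = {n7}

Answer: ["n7"]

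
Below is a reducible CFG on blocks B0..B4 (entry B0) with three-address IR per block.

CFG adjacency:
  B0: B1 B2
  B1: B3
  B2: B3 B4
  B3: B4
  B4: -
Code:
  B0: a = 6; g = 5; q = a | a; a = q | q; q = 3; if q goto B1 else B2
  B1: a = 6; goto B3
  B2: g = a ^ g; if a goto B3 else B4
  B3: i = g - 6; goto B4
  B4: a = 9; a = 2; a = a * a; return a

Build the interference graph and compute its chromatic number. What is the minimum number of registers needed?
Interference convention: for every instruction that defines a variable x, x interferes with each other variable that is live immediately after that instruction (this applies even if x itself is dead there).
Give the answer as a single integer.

Per-block:
  B0: {a,g,q} / ∅
  B1: {a} / ∅
  B2: {g} / {a,g}
  B3: {i} / {g}
  B4: {a} / ∅

Liveness:
  B0 li=∅ lo={a,g}
  B1 li={g} lo={g}
  B2 li={a,g} lo={g}
  B3 li={g} lo=∅
  B4 li=∅ lo=∅

Conflict graph:
  a: {g,q}
  g: {a,q}
  i: ∅
  q: {a,g}

Colouring:
  {a,g,q} pairwise interfere (3-clique) ⇒ χ ≥ 3
  3-colouring: c0={a,i}  c1={g}  c2={q}
  χ = 3

Answer: 3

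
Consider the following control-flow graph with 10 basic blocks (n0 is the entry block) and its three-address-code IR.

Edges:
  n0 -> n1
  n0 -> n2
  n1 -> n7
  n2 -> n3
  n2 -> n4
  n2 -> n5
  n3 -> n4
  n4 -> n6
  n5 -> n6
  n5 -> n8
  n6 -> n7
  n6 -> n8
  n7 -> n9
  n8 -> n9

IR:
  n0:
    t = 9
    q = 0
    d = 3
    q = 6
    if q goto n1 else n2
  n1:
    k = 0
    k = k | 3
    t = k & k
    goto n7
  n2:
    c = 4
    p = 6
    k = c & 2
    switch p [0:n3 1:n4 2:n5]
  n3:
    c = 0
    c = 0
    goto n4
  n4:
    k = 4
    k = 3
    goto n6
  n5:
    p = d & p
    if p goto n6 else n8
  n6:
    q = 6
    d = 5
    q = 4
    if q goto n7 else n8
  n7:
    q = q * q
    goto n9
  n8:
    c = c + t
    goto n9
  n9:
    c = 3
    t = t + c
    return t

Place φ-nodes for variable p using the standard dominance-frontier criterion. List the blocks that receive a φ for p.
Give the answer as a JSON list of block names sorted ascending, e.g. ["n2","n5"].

Answer: ["n6", "n7", "n8", "n9"]

Working:
idom tree: n1←n0 n2←n0 n3←n2 n4←n2 n5←n2 n6←n2 n7←n0 n8←n2 n9←n0
Join-block Dom:
  n4: preds {n2,n3}: {n0,n2} ∩ {n0,n2,n3} = {n0,n2}; idom=n2
  n6: preds {n4,n5}: {n0,n2,n4} ∩ {n0,n2,n5} = {n0,n2}; idom=n2
  n7: preds {n1,n6}: {n0,n1} ∩ {n0,n2,n6} = {n0}; idom=n0
  n8: preds {n5,n6}: {n0,n2,n5} ∩ {n0,n2,n6} = {n0,n2}; idom=n2
  n9: preds {n7,n8}: {n0,n7} ∩ {n0,n2,n8} = {n0}; idom=n0

DF derivation:
  join n4 pred n2: · stop@n2
  join n4 pred n3: n3 stop@n2
  join n6 pred n4: n4 stop@n2
  join n6 pred n5: n5 stop@n2
  join n7 pred n1: n1 stop@n0
  join n7 pred n6: n6→n2 stop@n0
  join n8 pred n5: n5 stop@n2
  join n8 pred n6: n6 stop@n2
  join n9 pred n7: n7 stop@n0
  join n9 pred n8: n8→n2 stop@n0
  n0 → ∅
  n1 → {n7}
  n2 → {n7,n9}
  n3 → {n4}
  n4 → {n6}
  n5 → {n6,n8}
  n6 → {n7,n8}
  n7 → {n9}
  n8 → {n9}
  n9 → ∅

φ for p: defs {n2,n5}
  DF⁺ = {n6,n7,n8,n9}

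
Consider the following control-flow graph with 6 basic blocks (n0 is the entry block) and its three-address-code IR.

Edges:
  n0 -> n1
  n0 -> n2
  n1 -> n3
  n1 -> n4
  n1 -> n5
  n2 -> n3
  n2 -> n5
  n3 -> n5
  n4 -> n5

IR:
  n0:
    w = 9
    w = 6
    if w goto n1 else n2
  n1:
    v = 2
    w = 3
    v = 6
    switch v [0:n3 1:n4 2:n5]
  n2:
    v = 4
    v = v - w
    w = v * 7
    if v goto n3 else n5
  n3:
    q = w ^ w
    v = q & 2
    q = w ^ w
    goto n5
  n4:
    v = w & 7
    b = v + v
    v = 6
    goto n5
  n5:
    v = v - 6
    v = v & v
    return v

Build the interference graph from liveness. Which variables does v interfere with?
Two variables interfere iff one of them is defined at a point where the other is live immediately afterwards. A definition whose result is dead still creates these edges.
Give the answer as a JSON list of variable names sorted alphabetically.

Answer: ["q", "w"]

Analysis:
Per-block:
  n0 def {w} use ∅
  n1 def {v,w} use ∅
  n2 def {v,w} use {w}
  n3 def {q,v} use {w}
  n4 def {b,v} use {w}
  n5 def {v} use {v}

Live sets:
  live n0: ∅→{w}
  live n1: ∅→{v,w}
  live n2: {w}→{v,w}
  live n3: {w}→{v}
  live n4: {w}→{v}
  live n5: {v}→∅

Conflict graph:
  b — ∅
  q — {v,w}
  v — {q,w}
  w — {q,v}

N(v) = ["q", "w"]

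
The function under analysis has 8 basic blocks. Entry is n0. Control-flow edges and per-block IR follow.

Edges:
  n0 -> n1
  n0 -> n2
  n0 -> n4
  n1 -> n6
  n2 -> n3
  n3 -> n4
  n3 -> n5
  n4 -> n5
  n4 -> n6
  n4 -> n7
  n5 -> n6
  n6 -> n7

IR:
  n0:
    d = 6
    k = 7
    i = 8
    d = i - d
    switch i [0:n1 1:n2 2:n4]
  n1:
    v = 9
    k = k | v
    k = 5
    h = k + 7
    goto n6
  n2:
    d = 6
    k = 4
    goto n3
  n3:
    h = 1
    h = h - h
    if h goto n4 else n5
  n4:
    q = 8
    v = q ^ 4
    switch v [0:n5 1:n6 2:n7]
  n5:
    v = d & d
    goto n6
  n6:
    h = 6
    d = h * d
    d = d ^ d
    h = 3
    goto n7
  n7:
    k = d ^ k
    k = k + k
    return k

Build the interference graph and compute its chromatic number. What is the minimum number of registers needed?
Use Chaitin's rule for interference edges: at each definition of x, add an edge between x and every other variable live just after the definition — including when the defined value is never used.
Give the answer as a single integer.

Answer: 3

Working:
Block summaries:
  n0 def {d,i,k} use ∅
  n1 def {h,k,v} use {k}
  n2 def {d,k} use ∅
  n3 def {h} use ∅
  n4 def {q,v} use ∅
  n5 def {v} use {d}
  n6 def {d,h} use {d}
  n7 def {k} use {d,k}

Live sets:
  n0 li=∅ lo={d,k}
  n1 li={d,k} lo={d,k}
  n2 li=∅ lo={d,k}
  n3 li={d,k} lo={d,k}
  n4 li={d,k} lo={d,k}
  n5 li={d,k} lo={d,k}
  n6 li={d,k} lo={d,k}
  n7 li={d,k} lo=∅

Interfere edges:
  d — {h,i,k,q,v}
  h — {d,k}
  i — {d,k}
  k — {d,h,i,q,v}
  q — {d,k}
  v — {d,k}

Chromatic number:
  clique {d,h,k} ⇒ need ≥ 3
  3-colouring: r0={d}  r1={k}  r2={h,i,q,v}
  χ = 3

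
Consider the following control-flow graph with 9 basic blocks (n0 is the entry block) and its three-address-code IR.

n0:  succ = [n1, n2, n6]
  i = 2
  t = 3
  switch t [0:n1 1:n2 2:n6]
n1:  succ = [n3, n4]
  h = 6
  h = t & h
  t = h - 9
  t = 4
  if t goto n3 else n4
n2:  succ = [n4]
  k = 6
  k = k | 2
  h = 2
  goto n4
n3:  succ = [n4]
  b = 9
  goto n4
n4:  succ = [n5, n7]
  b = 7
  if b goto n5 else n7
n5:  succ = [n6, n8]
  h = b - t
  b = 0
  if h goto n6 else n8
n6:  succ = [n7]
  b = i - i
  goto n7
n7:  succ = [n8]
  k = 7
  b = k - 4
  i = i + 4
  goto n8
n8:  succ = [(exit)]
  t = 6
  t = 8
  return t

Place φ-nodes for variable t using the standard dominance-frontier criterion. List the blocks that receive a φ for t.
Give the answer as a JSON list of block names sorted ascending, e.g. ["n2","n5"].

idom tree: n1←n0 n2←n0 n3←n1 n4←n0 n5←n4 n6←n0 n7←n0 n8←n0
Join-block Dom:
  n4: preds {n1,n2,n3}: {n0,n1} ∩ {n0,n2} ∩ {n0,n1,n3} = {n0}; idom=n0
  n6: preds {n0,n5}: {n0} ∩ {n0,n4,n5} = {n0}; idom=n0
  n7: preds {n4,n6}: {n0,n4} ∩ {n0,n6} = {n0}; idom=n0
  n8: preds {n5,n7}: {n0,n4,n5} ∩ {n0,n7} = {n0}; idom=n0

Frontier:
  join n4 pred n1: n1 stop@n0
  join n4 pred n2: n2 stop@n0
  join n4 pred n3: n3→n1 stop@n0
  join n6 pred n0: · stop@n0
  join n6 pred n5: n5→n4 stop@n0
  join n7 pred n4: n4 stop@n0
  join n7 pred n6: n6 stop@n0
  join n8 pred n5: n5→n4 stop@n0
  join n8 pred n7: n7 stop@n0
  n0: DF=∅
  n1: DF={n4}
  n2: DF={n4}
  n3: DF={n4}
  n4: DF={n6,n7,n8}
  n5: DF={n6,n8}
  n6: DF={n7}
  n7: DF={n8}
  n8: DF=∅

φ for t: defs {n0,n1,n8}
  DF⁺ = {n4,n6,n7,n8}

Answer: ["n4", "n6", "n7", "n8"]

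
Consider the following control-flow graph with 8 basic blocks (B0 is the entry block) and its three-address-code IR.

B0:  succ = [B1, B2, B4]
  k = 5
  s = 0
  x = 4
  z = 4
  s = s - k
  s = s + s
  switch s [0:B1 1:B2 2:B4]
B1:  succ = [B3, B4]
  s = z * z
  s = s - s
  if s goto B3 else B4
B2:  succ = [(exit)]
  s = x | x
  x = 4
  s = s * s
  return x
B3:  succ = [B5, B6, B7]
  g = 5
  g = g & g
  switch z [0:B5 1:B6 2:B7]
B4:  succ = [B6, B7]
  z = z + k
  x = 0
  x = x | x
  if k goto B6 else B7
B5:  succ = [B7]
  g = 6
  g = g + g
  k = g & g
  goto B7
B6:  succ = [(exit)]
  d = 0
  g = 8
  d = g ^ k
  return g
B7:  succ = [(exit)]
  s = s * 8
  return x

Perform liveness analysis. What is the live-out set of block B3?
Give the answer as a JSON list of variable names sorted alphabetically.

Answer: ["k", "s", "x"]

Working:
def/use:
  B0: {k,s,x,z} / ∅
  B1: {s} / {z}
  B2: {s,x} / {x}
  B3: {g} / {z}
  B4: {x,z} / {k,z}
  B5: {g,k} / ∅
  B6: {d,g} / {k}
  B7: {s} / {s,x}

Liveness:
  live B0: ∅→{k,s,x,z}
  live B1: {k,x,z}→{k,s,x,z}
  live B2: {x}→∅
  live B3: {k,s,x,z}→{k,s,x}
  live B4: {k,s,z}→{k,s,x}
  live B5: {s,x}→{s,x}
  live B6: {k}→∅
  live B7: {s,x}→∅

live-out(B3) = ["k", "s", "x"]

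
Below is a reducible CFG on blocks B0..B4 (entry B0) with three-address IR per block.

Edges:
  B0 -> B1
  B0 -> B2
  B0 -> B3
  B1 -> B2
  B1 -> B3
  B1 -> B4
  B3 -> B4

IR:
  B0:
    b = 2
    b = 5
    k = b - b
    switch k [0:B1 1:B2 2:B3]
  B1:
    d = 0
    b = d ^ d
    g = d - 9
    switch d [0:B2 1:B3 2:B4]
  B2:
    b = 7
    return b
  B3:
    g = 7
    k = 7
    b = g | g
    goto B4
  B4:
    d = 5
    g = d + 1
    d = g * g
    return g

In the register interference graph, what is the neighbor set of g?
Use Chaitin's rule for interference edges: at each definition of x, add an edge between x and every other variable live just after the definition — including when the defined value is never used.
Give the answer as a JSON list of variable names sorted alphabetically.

Block summaries:
  B0: def={b,k} ue=∅
  B1: def={b,d,g} ue=∅
  B2: def={b} ue=∅
  B3: def={b,g,k} ue=∅
  B4: def={d,g} ue=∅

Backward fixpoint:
  live B0: ∅→∅
  live B1: ∅→∅
  live B2: ∅→∅
  live B3: ∅→∅
  live B4: ∅→∅

Interference:
  b↔{d}
  d↔{b,g}
  g↔{d,k}
  k↔{g}

N(g) = ["d", "k"]

Answer: ["d", "k"]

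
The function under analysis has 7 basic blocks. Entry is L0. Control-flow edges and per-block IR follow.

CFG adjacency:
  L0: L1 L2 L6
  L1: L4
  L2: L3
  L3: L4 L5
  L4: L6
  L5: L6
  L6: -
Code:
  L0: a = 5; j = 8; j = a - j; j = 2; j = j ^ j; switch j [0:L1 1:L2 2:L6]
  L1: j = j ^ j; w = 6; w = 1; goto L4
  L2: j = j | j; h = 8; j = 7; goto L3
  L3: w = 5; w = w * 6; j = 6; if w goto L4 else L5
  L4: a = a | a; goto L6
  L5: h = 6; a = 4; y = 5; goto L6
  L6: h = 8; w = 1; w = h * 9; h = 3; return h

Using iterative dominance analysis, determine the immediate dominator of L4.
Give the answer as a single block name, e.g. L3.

Answer: L0

Derivation:
idom tree: L1←L0 L2←L0 L3←L2 L4←L0 L5←L3 L6←L0
Dom at joins:
  L4: preds {L1,L3}: {L0,L1} ∩ {L0,L2,L3} = {L0}; idom=L0
  L6: preds {L0,L4,L5}: {L0} ∩ {L0,L4} ∩ {L0,L2,L3,L5} = {L0}; idom=L0

idom(L4) = L0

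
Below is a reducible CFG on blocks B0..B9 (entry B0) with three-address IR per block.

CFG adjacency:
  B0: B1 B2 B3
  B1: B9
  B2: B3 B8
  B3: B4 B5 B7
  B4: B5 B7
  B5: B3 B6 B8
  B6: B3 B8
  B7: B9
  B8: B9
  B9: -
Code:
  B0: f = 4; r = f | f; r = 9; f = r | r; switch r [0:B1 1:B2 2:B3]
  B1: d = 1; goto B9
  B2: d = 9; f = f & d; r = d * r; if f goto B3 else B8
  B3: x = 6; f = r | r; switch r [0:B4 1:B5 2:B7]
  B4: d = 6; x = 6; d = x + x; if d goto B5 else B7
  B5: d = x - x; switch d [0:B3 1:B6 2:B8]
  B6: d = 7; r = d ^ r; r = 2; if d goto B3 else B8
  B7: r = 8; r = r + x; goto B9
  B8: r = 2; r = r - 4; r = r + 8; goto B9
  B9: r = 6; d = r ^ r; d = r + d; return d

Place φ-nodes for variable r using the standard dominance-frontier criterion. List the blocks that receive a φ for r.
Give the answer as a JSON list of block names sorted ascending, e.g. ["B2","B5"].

Answer: ["B3", "B8", "B9"]

Working:
idom tree: B1←B0 B2←B0 B3←B0 B4←B3 B5←B3 B6←B5 B7←B3 B8←B0 B9←B0
Dom at joins:
  B3: preds {B0,B2,B5,B6}: {B0} ∩ {B0,B2} ∩ {B0,B3,B5} ∩ {B0,B3,B5,B6} = {B0}; idom=B0
  B5: preds {B3,B4}: {B0,B3} ∩ {B0,B3,B4} = {B0,B3}; idom=B3
  B7: preds {B3,B4}: {B0,B3} ∩ {B0,B3,B4} = {B0,B3}; idom=B3
  B8: preds {B2,B5,B6}: {B0,B2} ∩ {B0,B3,B5} ∩ {B0,B3,B5,B6} = {B0}; idom=B0
  B9: preds {B1,B7,B8}: {B0,B1} ∩ {B0,B3,B7} ∩ {B0,B8} = {B0}; idom=B0

DF walk-up:
  join B3 pred B0: · stop@B0
  join B3 pred B2: B2 stop@B0
  join B3 pred B5: B5→B3 stop@B0
  join B3 pred B6: B6→B5→B3 stop@B0
  join B5 pred B3: · stop@B3
  join B5 pred B4: B4 stop@B3
  join B7 pred B3: · stop@B3
  join B7 pred B4: B4 stop@B3
  join B8 pred B2: B2 stop@B0
  join B8 pred B5: B5→B3 stop@B0
  join B8 pred B6: B6→B5→B3 stop@B0
  join B9 pred B1: B1 stop@B0
  join B9 pred B7: B7→B3 stop@B0
  join B9 pred B8: B8 stop@B0
  B0: DF=∅
  B1: DF={B9}
  B2: DF={B3,B8}
  B3: DF={B3,B8,B9}
  B4: DF={B5,B7}
  B5: DF={B3,B8}
  B6: DF={B3,B8}
  B7: DF={B9}
  B8: DF={B9}
  B9: DF=∅

φ for r: defs {B0,B2,B6,B7,B8,B9}
  DF⁺ = {B3,B8,B9}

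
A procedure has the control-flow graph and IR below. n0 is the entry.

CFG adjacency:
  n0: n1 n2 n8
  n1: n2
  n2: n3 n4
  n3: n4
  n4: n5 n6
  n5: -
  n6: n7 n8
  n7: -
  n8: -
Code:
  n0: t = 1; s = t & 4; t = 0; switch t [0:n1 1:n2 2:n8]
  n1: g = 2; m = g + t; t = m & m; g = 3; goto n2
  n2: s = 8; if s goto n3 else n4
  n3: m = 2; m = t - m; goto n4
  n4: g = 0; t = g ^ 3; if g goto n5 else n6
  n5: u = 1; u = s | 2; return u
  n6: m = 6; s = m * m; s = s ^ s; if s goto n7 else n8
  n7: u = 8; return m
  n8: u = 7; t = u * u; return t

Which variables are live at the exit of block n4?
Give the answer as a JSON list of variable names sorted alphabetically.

Answer: ["s"]

Analysis:
Per-block:
  n0 def {s,t} use ∅
  n1 def {g,m,t} use {t}
  n2 def {s} use ∅
  n3 def {m} use {t}
  n4 def {g,t} use ∅
  n5 def {u} use {s}
  n6 def {m,s} use ∅
  n7 def {u} use {m}
  n8 def {t,u} use ∅

Backward fixpoint:
  live n0: ∅→{t}
  live n1: {t}→{t}
  live n2: {t}→{s,t}
  live n3: {s,t}→{s}
  live n4: {s}→{s}
  live n5: {s}→∅
  live n6: ∅→{m}
  live n7: {m}→∅
  live n8: ∅→∅

live-out(n4) = ["s"]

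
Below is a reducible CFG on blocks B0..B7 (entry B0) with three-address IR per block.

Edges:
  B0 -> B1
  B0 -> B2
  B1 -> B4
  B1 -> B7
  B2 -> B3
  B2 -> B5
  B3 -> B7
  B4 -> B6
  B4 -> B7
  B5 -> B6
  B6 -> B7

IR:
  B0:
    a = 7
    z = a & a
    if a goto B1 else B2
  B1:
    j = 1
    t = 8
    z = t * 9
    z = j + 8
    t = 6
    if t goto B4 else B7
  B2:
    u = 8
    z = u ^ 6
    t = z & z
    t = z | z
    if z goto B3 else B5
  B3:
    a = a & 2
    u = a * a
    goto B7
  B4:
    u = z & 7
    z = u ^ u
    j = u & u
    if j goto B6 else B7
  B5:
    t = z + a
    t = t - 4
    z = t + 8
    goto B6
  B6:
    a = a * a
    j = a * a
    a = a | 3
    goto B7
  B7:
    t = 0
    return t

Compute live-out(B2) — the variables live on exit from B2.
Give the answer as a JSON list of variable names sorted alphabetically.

Per-block:
  B0 def {a,z} use ∅
  B1 def {j,t,z} use ∅
  B2 def {t,u,z} use ∅
  B3 def {a,u} use {a}
  B4 def {j,u,z} use {z}
  B5 def {t,z} use {a,z}
  B6 def {a,j} use {a}
  B7 def {t} use ∅

Liveness:
  live B0: ∅→{a}
  live B1: {a}→{a,z}
  live B2: {a}→{a,z}
  live B3: {a}→∅
  live B4: {a,z}→{a}
  live B5: {a,z}→{a}
  live B6: {a}→∅
  live B7: ∅→∅

live-out(B2) = ["a", "z"]

Answer: ["a", "z"]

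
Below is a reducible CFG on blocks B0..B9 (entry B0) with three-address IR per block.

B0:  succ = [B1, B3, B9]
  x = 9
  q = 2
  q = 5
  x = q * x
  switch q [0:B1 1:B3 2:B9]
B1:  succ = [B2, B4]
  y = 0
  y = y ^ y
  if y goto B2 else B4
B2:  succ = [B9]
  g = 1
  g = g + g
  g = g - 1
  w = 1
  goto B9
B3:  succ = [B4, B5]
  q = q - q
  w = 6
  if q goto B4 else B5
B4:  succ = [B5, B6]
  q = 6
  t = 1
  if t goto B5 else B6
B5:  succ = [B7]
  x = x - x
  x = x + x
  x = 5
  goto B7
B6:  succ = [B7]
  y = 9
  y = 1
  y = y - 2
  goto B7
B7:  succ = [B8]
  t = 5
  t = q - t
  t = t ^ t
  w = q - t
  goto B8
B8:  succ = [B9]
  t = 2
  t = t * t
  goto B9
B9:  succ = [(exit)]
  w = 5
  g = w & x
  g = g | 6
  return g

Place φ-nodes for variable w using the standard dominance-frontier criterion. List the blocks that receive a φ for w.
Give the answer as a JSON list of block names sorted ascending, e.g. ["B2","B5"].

idom tree: B1←B0 B2←B1 B3←B0 B4←B0 B5←B0 B6←B4 B7←B0 B8←B7 B9←B0
Join-block Dom:
  B4: preds {B1,B3}: {B0,B1} ∩ {B0,B3} = {B0}; idom=B0
  B5: preds {B3,B4}: {B0,B3} ∩ {B0,B4} = {B0}; idom=B0
  B7: preds {B5,B6}: {B0,B5} ∩ {B0,B4,B6} = {B0}; idom=B0
  B9: preds {B0,B2,B8}: {B0} ∩ {B0,B1,B2} ∩ {B0,B7,B8} = {B0}; idom=B0

Frontier:
  join B4 pred B1: B1 stop@B0
  join B4 pred B3: B3 stop@B0
  join B5 pred B3: B3 stop@B0
  join B5 pred B4: B4 stop@B0
  join B7 pred B5: B5 stop@B0
  join B7 pred B6: B6→B4 stop@B0
  join B9 pred B0: · stop@B0
  join B9 pred B2: B2→B1 stop@B0
  join B9 pred B8: B8→B7 stop@B0
  B0 → ∅
  B1 → {B4,B9}
  B2 → {B9}
  B3 → {B4,B5}
  B4 → {B5,B7}
  B5 → {B7}
  B6 → {B7}
  B7 → {B9}
  B8 → {B9}
  B9 → ∅

φ for w: defs {B2,B3,B7,B9}
  DF⁺ = {B4,B5,B7,B9}

Answer: ["B4", "B5", "B7", "B9"]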